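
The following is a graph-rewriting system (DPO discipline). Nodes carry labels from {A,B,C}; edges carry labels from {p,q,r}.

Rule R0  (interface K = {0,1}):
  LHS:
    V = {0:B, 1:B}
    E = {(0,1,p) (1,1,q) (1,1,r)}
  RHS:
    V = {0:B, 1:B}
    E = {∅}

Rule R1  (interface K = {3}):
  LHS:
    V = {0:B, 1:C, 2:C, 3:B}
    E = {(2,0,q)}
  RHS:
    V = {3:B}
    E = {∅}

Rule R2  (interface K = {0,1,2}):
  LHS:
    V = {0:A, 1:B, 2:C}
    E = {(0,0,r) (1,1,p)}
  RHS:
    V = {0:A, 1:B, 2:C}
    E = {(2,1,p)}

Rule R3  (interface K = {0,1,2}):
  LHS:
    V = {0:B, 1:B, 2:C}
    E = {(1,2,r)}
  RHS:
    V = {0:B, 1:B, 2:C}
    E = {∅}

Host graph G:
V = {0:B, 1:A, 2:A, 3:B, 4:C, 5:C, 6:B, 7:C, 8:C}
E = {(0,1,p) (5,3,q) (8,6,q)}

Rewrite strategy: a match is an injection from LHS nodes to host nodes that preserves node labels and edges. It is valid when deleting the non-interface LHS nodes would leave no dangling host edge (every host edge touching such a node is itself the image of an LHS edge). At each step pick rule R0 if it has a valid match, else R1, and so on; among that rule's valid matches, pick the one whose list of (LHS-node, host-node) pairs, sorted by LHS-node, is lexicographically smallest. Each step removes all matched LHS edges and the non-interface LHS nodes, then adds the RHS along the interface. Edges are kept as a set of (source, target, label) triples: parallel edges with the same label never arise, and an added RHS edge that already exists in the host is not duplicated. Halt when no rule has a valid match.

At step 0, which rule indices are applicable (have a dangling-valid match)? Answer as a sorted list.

R0: no valid match — LHS pattern not found
R1: 8 valid matches — {0↦3, 1↦4, 2↦5, 3↦0}, {0↦3, 1↦4, 2↦5, 3↦6}, {0↦3, 1↦7, 2↦5, 3↦0} (+5 more)
R2: no valid match — LHS pattern not found
R3: no valid match — LHS pattern not found

Answer: [R1]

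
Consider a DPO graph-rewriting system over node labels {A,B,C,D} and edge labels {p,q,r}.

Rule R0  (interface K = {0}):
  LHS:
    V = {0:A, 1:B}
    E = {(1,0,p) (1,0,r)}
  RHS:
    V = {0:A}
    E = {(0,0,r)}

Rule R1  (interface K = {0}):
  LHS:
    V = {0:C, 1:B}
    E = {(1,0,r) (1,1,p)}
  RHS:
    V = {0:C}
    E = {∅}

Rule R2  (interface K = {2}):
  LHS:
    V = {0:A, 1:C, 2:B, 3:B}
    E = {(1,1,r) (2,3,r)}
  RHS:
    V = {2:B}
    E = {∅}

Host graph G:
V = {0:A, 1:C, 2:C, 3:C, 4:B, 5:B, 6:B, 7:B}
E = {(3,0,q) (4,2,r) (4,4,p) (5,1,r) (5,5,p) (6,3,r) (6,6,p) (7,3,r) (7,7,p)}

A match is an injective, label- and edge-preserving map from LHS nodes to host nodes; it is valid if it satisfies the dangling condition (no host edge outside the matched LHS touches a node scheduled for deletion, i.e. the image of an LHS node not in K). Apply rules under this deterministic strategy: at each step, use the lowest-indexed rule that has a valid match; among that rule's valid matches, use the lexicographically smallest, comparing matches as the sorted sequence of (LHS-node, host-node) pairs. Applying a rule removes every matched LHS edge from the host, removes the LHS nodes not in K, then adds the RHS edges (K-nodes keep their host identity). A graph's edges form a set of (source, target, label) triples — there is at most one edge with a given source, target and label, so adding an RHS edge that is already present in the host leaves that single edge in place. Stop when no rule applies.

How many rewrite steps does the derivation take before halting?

Answer: 4

Rewrite trace:
[0] host  ⇒  8 nodes, 9 edges  {3-q->0 4-r->2 4-p->4 5-r->1 5-p->5 6-r->3 6-p->6 7-r->3 7-p->7}
[1] R1 @ {0↦1, 1↦5}  ⇒  7 nodes, 7 edges  {3-q->0 4-r->2 4-p->4 6-r->3 6-p->6 7-r->3 7-p->7}
[2] R1 @ {0↦2, 1↦4}  ⇒  6 nodes, 5 edges  {3-q->0 6-r->3 6-p->6 7-r->3 7-p->7}
[3] R1 @ {0↦3, 1↦6}  ⇒  5 nodes, 3 edges  {3-q->0 7-r->3 7-p->7}
[4] R1 @ {0↦3, 1↦7}  ⇒  4 nodes, 1 edges  {3-q->0}
final graph: no rule applies after step 4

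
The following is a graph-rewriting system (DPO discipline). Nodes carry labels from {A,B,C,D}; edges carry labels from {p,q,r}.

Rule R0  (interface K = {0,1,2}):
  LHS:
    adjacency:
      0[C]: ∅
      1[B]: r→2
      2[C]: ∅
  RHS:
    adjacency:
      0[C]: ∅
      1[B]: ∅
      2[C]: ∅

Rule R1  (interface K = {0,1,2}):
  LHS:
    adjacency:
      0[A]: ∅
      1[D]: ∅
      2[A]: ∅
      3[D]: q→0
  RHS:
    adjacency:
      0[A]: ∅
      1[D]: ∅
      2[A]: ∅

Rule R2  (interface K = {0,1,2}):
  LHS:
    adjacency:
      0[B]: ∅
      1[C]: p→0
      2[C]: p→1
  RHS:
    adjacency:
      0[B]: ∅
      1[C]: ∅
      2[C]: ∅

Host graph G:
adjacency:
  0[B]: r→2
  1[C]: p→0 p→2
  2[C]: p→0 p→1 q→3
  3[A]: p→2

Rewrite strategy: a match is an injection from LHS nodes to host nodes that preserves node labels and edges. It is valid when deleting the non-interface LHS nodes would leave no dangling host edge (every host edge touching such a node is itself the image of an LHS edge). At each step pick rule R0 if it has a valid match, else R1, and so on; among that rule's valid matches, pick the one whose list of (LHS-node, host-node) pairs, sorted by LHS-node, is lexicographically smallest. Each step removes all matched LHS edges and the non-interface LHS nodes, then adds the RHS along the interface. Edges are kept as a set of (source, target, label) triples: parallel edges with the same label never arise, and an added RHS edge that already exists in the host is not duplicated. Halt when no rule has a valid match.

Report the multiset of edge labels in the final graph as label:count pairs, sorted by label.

Answer: p:1 q:1

Steps:
initial: |V|=4 |E|=7  E = 0-r->2 1-p->0 1-p->2 2-p->0 2-p->1 2-q->3 3-p->2
step 1: apply R0 at {0↦1, 1↦0, 2↦2}  → |V|=4 |E|=6  E = 1-p->0 1-p->2 2-p->0 2-p->1 2-q->3 3-p->2
step 2: apply R2 at {0↦0, 1↦1, 2↦2}  → |V|=4 |E|=4  E = 1-p->2 2-p->0 2-q->3 3-p->2
step 3: apply R2 at {0↦0, 1↦2, 2↦1}  → |V|=4 |E|=2  E = 2-q->3 3-p->2
final graph: no rule applies after step 3
NF edges: [(2, 3, 'q'), (3, 2, 'p')]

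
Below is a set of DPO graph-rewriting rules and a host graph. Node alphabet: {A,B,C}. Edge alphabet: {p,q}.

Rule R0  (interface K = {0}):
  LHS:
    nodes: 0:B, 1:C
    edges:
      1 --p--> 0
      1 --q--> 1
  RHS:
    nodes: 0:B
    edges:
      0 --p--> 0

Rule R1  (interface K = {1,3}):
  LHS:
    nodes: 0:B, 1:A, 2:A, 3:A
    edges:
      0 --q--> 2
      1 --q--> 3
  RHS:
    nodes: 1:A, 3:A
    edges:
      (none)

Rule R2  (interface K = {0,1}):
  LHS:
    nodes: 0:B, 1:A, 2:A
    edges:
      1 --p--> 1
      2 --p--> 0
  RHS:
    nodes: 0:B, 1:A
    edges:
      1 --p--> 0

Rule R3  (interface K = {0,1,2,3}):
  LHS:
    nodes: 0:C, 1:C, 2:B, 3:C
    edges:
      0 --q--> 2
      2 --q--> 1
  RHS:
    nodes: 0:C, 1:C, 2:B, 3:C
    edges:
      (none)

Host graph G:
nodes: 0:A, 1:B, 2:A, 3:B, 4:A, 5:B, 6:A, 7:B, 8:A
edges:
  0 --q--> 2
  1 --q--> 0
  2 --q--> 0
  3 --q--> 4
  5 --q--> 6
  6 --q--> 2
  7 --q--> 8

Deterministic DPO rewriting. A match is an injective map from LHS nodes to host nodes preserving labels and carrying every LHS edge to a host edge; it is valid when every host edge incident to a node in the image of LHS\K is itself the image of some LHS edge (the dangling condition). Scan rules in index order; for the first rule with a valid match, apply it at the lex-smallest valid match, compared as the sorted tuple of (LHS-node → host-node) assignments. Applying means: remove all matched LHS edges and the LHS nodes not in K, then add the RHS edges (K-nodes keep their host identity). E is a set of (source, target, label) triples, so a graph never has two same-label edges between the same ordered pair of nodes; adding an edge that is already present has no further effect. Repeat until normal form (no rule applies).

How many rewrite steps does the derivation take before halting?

start.  V:9 E:7  edges: 0-q->2 1-q->0 2-q->0 3-q->4 5-q->6 6-q->2 7-q->8
1. fire R1 via {0↦3, 1↦0, 2↦4, 3↦2}  →  V:7 E:5  edges: 1-q->0 2-q->0 5-q->6 6-q->2 7-q->8
2. fire R1 via {0↦7, 1↦2, 2↦8, 3↦0}  →  V:5 E:3  edges: 1-q->0 5-q->6 6-q->2
3. fire R1 via {0↦1, 1↦6, 2↦0, 3↦2}  →  V:3 E:1  edges: 5-q->6
final graph: no rule applies after step 3

Answer: 3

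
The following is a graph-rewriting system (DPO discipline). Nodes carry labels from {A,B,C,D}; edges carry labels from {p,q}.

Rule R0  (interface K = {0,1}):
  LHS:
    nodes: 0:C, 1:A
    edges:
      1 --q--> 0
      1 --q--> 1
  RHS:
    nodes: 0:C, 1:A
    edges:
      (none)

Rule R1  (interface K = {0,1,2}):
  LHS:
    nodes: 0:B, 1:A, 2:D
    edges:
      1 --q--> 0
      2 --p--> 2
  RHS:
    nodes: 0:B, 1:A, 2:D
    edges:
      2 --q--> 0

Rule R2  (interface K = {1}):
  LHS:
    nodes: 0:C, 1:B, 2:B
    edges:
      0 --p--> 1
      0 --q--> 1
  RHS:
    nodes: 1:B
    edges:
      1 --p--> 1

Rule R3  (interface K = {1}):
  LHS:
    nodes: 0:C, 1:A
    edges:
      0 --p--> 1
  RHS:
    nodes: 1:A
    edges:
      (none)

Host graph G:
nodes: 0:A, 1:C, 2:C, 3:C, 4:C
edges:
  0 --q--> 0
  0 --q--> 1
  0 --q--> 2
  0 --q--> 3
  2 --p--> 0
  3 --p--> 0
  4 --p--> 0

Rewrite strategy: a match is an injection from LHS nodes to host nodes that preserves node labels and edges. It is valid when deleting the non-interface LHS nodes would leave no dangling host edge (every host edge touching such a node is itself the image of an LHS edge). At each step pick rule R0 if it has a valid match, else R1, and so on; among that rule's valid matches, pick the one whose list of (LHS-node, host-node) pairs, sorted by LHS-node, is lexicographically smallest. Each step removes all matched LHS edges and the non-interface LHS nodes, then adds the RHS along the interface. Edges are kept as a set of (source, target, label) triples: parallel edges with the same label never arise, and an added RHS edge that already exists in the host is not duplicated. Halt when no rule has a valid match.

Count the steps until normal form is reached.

Answer: 2

Rewrite trace:
initial: |V|=5 |E|=7  E = 0-q->0 0-q->1 0-q->2 0-q->3 2-p->0 3-p->0 4-p->0
step 1: apply R0 at {0↦1, 1↦0}  → |V|=5 |E|=5  E = 0-q->2 0-q->3 2-p->0 3-p->0 4-p->0
step 2: apply R3 at {0↦4, 1↦0}  → |V|=4 |E|=4  E = 0-q->2 0-q->3 2-p->0 3-p->0
normal form: no rule applies after step 2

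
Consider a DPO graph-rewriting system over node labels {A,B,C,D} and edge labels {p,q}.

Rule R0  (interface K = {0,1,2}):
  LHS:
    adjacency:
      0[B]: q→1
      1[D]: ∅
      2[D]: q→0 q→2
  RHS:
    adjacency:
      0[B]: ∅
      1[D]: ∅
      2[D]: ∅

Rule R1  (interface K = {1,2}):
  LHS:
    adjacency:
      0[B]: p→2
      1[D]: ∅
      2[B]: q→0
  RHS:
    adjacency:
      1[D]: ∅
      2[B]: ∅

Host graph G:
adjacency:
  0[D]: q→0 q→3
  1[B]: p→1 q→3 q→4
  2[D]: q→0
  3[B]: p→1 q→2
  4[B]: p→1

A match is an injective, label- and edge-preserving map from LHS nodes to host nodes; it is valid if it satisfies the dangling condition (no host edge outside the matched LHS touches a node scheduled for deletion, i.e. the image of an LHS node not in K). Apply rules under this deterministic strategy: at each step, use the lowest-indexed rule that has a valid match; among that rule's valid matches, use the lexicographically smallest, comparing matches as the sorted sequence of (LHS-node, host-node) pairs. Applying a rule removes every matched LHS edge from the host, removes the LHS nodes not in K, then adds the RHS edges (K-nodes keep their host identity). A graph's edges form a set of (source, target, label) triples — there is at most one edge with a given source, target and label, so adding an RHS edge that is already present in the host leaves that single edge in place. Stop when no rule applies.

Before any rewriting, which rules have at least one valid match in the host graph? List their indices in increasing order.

Answer: [R0,R1]

Steps:
R0: 1 valid match — {0↦3, 1↦2, 2↦0}
R1: 2 valid matches — {0↦4, 1↦0, 2↦1}, {0↦4, 1↦2, 2↦1}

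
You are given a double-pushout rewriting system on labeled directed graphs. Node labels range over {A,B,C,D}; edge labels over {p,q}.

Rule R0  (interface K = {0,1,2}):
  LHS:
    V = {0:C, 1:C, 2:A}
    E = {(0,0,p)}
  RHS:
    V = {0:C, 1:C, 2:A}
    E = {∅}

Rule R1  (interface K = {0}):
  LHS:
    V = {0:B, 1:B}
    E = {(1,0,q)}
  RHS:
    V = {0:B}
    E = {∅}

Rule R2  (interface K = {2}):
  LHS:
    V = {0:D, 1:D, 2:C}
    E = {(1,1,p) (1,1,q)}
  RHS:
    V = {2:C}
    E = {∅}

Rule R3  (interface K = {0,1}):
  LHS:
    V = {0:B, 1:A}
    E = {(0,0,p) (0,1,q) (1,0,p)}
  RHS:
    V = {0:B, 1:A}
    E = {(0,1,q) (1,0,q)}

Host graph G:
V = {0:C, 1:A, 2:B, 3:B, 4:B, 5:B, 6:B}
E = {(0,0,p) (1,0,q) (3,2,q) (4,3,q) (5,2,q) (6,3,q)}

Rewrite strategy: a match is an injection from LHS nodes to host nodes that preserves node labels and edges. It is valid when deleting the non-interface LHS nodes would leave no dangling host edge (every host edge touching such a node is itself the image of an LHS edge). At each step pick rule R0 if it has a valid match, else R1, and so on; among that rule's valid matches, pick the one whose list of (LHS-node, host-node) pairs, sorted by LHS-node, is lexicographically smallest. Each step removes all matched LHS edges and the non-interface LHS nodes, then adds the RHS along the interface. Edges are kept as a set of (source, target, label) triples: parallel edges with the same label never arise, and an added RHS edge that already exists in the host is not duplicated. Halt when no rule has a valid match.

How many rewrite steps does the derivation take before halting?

start.  V:7 E:6  edges: 0-p->0 1-q->0 3-q->2 4-q->3 5-q->2 6-q->3
1. fire R1 via {0↦2, 1↦5}  →  V:6 E:5  edges: 0-p->0 1-q->0 3-q->2 4-q->3 6-q->3
2. fire R1 via {0↦3, 1↦4}  →  V:5 E:4  edges: 0-p->0 1-q->0 3-q->2 6-q->3
3. fire R1 via {0↦3, 1↦6}  →  V:4 E:3  edges: 0-p->0 1-q->0 3-q->2
4. fire R1 via {0↦2, 1↦3}  →  V:3 E:2  edges: 0-p->0 1-q->0
normal form: no rule applies after step 4

Answer: 4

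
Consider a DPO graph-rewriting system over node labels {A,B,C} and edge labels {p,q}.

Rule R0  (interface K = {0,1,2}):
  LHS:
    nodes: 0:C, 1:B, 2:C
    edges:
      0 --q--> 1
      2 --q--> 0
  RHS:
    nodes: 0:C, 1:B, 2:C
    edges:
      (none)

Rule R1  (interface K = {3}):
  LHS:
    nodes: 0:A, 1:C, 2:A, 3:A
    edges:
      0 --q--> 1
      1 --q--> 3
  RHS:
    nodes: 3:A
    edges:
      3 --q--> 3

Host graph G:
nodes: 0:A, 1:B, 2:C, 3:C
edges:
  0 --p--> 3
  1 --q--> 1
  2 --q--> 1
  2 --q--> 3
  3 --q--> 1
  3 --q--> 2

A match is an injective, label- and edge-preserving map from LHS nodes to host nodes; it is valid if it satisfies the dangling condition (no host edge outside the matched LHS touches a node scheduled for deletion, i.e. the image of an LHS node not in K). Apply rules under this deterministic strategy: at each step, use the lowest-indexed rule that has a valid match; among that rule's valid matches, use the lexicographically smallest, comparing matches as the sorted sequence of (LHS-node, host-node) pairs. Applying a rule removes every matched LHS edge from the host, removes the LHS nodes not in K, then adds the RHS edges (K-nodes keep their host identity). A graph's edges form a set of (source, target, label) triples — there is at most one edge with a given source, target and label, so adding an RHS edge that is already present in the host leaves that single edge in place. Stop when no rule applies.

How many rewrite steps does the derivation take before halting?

initial: |V|=4 |E|=6  E = 0-p->3 1-q->1 2-q->1 2-q->3 3-q->1 3-q->2
step 1: apply R0 at {0↦2, 1↦1, 2↦3}  → |V|=4 |E|=4  E = 0-p->3 1-q->1 2-q->3 3-q->1
step 2: apply R0 at {0↦3, 1↦1, 2↦2}  → |V|=4 |E|=2  E = 0-p->3 1-q->1
halt: no rule applies after step 2

Answer: 2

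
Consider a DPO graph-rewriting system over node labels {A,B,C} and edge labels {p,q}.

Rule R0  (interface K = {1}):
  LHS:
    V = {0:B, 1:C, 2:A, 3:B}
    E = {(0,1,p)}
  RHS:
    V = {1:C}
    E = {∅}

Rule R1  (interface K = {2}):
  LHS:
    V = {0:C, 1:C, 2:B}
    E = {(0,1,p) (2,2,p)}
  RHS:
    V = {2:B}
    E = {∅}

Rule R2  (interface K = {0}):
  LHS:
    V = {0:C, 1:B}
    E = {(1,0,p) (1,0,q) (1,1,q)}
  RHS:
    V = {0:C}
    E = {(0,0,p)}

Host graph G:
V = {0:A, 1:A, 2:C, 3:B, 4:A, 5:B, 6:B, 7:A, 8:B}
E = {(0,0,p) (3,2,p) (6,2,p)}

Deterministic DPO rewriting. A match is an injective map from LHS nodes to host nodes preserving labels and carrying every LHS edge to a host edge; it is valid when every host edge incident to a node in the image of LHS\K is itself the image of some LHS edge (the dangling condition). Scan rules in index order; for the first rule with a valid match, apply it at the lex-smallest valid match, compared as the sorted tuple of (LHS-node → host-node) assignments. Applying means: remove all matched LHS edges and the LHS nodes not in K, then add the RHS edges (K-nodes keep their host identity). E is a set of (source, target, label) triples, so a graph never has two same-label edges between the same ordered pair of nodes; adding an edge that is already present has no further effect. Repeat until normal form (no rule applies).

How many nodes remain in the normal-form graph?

initial: |V|=9 |E|=3  E = 0-p->0 3-p->2 6-p->2
step 1: apply R0 at {0↦3, 1↦2, 2↦1, 3↦5}  → |V|=6 |E|=2  E = 0-p->0 6-p->2
step 2: apply R0 at {0↦6, 1↦2, 2↦4, 3↦8}  → |V|=3 |E|=1  E = 0-p->0
final graph: no rule applies after step 2
NF nodes: {0:A, 2:C, 7:A}

Answer: 3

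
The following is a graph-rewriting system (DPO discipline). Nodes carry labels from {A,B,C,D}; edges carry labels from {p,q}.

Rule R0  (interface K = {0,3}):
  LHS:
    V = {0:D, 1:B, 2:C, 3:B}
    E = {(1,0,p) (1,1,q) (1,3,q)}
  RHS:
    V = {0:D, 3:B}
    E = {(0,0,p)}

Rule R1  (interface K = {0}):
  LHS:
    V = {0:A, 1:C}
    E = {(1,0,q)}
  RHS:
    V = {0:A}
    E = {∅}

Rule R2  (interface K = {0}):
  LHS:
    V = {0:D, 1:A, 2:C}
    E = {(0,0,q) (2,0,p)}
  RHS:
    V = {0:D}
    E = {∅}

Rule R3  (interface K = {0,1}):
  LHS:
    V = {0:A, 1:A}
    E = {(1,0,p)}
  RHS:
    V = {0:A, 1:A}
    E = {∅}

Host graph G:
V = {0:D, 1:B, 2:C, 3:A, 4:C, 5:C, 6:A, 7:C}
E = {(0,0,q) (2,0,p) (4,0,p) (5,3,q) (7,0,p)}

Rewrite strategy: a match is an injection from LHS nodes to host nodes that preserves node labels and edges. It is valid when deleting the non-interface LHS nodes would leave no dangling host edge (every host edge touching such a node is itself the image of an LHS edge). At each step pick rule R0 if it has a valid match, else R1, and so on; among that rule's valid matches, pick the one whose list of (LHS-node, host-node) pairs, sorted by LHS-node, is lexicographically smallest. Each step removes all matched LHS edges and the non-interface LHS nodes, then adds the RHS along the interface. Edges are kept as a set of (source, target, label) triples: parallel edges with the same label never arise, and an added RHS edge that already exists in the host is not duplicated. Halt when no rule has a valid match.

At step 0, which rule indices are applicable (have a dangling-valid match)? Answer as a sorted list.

Answer: [R1,R2]

Derivation:
R0: no valid match — LHS pattern not found
R1: 1 valid match — {0↦3, 1↦5}
R2: 3 valid matches — {0↦0, 1↦6, 2↦2}, {0↦0, 1↦6, 2↦4}, {0↦0, 1↦6, 2↦7}
R3: no valid match — LHS pattern not found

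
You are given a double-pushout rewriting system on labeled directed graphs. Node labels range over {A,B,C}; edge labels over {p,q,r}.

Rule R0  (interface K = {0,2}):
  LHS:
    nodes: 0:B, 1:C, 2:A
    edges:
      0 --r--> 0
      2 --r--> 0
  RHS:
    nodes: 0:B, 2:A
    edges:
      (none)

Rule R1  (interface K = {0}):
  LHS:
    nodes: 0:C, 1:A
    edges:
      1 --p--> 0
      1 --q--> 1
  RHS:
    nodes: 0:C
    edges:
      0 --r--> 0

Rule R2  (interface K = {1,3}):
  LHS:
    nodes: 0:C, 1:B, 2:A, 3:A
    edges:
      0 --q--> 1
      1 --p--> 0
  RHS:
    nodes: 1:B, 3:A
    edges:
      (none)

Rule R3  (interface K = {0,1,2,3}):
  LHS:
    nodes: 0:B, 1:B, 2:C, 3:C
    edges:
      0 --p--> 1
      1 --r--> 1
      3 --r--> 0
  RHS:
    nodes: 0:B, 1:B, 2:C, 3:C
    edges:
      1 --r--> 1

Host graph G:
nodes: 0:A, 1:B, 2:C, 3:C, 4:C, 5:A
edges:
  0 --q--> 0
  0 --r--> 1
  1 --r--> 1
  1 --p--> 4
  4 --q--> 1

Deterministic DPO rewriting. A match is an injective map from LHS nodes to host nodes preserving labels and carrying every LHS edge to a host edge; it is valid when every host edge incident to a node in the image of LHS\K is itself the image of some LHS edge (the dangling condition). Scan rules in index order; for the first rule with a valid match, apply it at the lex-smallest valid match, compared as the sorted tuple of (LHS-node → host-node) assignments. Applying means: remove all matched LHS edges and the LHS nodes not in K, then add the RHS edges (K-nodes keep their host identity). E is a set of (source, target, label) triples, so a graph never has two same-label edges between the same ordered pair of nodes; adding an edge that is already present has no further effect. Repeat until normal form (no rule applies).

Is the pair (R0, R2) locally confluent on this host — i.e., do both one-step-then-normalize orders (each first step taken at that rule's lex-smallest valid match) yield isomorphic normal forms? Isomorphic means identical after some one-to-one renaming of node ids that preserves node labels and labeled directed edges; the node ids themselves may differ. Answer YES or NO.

Answer: YES

Steps:
branch R0-first: apply at {0↦1, 1↦2, 2↦0} → |E|=3, then 1 more step(s) → NF |V|=3 |E|=1 V={0:A, 1:B, 3:C} E=0-q->0
branch R2-first: apply at {0↦4, 1↦1, 2↦5, 3↦0} → |E|=3, then 1 more step(s) → NF |V|=3 |E|=1 V={0:A, 1:B, 3:C} E=0-q->0
graphs isomorphic (equal up to label-preserving node renaming)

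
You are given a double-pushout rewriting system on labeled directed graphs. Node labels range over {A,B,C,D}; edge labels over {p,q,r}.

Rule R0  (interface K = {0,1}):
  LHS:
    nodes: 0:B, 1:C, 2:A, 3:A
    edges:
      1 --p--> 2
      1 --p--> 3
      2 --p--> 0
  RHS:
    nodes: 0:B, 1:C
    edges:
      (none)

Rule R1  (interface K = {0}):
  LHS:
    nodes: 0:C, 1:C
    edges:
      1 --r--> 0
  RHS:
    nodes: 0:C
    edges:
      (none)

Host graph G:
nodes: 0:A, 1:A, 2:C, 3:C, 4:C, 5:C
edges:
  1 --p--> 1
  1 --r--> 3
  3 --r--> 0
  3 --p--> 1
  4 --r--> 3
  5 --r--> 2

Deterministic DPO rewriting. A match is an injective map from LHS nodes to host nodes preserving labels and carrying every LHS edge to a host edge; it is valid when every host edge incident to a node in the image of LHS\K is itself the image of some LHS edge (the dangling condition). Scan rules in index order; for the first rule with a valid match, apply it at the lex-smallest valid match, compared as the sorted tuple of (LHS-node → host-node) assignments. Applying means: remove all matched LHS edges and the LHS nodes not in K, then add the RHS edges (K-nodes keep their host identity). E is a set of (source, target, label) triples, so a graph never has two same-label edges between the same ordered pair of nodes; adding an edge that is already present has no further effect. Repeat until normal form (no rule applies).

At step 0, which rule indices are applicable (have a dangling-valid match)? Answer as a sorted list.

Answer: [R1]

Derivation:
R0: no valid match — LHS pattern not found
R1: 2 valid matches — {0↦2, 1↦5}, {0↦3, 1↦4}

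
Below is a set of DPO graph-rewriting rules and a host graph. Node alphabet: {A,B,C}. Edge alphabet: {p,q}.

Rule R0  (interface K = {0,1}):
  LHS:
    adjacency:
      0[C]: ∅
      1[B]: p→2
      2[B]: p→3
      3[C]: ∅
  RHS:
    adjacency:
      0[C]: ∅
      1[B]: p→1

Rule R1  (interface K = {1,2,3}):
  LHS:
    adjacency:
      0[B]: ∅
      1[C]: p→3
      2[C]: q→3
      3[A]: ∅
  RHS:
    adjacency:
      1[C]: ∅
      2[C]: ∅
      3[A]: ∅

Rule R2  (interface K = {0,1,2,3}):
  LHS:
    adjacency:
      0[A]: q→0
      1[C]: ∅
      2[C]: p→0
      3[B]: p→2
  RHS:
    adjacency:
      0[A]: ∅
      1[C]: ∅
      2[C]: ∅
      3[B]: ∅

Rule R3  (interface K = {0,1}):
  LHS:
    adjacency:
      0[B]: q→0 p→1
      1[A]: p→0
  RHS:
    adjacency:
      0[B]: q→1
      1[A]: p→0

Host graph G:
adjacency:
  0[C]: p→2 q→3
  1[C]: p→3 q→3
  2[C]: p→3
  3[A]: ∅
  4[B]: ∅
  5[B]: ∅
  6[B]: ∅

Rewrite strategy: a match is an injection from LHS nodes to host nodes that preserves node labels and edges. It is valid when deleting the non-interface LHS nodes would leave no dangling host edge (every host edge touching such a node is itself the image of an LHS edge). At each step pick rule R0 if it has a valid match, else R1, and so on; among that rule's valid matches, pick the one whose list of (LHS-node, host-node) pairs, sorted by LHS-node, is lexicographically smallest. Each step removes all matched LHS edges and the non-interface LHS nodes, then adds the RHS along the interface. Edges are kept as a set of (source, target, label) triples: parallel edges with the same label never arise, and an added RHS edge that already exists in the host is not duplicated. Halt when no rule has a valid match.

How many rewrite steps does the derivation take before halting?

[0] host  ⇒  7 nodes, 5 edges  {0-p->2 0-q->3 1-p->3 1-q->3 2-p->3}
[1] R1 @ {0↦4, 1↦1, 2↦0, 3↦3}  ⇒  6 nodes, 3 edges  {0-p->2 1-q->3 2-p->3}
[2] R1 @ {0↦5, 1↦2, 2↦1, 3↦3}  ⇒  5 nodes, 1 edges  {0-p->2}
halt: no rule applies after step 2

Answer: 2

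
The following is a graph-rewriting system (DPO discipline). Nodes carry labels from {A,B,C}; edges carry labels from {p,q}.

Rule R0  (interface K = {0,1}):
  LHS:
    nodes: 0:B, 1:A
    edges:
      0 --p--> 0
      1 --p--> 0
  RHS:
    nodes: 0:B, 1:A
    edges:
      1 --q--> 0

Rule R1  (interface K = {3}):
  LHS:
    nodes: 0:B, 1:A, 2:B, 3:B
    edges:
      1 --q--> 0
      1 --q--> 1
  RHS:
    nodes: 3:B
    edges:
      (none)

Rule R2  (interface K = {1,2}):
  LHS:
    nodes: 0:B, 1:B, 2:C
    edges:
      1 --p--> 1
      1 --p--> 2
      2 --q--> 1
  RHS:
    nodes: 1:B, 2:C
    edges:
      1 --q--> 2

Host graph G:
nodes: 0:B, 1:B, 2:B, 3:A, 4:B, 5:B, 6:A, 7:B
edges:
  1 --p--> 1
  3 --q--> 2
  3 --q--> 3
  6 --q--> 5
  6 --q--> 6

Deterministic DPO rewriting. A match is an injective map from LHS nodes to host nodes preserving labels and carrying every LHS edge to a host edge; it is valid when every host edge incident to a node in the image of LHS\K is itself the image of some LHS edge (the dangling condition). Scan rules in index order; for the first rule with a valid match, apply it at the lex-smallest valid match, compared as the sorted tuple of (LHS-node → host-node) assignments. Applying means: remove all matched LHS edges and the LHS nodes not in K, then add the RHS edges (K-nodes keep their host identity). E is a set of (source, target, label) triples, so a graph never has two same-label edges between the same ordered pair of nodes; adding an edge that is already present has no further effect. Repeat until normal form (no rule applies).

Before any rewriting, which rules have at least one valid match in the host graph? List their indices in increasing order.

Answer: [R1]

Rewrite trace:
R0: no valid match — LHS pattern not found
R1: 24 valid matches — {0↦2, 1↦3, 2↦0, 3↦1}, {0↦2, 1↦3, 2↦0, 3↦4}, {0↦2, 1↦3, 2↦0, 3↦5} (+21 more)
R2: no valid match — LHS pattern not found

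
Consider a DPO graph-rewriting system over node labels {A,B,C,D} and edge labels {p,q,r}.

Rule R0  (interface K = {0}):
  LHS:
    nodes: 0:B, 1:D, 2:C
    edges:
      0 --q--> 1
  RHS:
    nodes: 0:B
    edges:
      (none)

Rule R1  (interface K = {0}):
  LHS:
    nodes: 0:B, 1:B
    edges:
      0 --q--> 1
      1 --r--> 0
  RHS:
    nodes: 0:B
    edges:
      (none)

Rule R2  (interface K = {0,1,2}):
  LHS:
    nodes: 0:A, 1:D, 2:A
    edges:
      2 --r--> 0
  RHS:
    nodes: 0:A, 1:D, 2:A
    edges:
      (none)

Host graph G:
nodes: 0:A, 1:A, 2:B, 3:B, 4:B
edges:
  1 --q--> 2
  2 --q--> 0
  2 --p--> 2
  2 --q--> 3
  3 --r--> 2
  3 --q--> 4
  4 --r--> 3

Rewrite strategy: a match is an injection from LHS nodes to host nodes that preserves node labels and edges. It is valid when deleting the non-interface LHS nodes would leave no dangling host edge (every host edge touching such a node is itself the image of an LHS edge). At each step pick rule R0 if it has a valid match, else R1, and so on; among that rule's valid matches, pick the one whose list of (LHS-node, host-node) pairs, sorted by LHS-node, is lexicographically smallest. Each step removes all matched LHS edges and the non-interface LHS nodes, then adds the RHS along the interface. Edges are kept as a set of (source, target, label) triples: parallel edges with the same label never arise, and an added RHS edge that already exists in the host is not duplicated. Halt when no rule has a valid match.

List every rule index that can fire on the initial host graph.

R0: no valid match — LHS pattern not found
R1: 1 valid match — {0↦3, 1↦4}
R2: no valid match — LHS pattern not found

Answer: [R1]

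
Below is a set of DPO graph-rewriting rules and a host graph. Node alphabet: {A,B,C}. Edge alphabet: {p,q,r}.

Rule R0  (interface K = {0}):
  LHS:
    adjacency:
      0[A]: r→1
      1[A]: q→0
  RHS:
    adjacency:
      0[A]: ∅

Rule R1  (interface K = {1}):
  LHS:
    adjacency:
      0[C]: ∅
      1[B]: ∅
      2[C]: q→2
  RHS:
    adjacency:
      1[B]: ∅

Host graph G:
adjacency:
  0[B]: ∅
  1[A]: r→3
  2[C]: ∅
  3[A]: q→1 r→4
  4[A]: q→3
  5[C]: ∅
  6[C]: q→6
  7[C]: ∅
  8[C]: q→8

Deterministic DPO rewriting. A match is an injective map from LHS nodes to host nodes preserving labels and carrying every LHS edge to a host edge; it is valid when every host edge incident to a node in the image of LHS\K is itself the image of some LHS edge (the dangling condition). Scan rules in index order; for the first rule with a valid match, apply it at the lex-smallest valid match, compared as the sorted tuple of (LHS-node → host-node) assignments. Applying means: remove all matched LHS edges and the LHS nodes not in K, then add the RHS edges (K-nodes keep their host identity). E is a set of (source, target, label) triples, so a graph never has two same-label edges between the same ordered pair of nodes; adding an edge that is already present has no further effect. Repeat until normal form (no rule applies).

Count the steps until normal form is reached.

start.  V:9 E:6  edges: 1-r->3 3-q->1 3-r->4 4-q->3 6-q->6 8-q->8
1. fire R0 via {0↦3, 1↦4}  →  V:8 E:4  edges: 1-r->3 3-q->1 6-q->6 8-q->8
2. fire R0 via {0↦1, 1↦3}  →  V:7 E:2  edges: 6-q->6 8-q->8
3. fire R1 via {0↦2, 1↦0, 2↦6}  →  V:5 E:1  edges: 8-q->8
4. fire R1 via {0↦5, 1↦0, 2↦8}  →  V:3 E:0  edges: ∅
halt: no rule applies after step 4

Answer: 4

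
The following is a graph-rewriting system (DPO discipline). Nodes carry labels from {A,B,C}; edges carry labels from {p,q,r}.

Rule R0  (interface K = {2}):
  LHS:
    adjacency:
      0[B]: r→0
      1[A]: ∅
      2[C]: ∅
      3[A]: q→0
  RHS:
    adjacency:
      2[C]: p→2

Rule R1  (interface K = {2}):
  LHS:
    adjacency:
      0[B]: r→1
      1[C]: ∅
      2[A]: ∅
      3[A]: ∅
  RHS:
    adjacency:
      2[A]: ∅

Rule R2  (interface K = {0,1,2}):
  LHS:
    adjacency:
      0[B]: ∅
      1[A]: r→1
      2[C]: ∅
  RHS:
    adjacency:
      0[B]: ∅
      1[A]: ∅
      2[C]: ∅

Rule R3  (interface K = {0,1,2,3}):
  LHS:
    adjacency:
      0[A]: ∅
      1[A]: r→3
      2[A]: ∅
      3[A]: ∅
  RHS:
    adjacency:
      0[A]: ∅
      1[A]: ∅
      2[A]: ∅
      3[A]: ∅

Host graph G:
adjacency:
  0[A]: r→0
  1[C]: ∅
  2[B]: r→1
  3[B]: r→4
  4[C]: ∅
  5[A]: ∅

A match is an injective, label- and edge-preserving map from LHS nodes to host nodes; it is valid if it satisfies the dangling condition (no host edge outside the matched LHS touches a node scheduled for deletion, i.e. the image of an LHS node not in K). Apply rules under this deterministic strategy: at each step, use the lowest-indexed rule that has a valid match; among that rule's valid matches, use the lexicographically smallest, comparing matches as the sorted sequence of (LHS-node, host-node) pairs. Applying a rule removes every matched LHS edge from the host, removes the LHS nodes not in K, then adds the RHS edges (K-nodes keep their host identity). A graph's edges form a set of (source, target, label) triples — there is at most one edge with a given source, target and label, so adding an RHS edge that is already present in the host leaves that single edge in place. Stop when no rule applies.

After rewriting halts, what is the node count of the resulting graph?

start.  V:6 E:3  edges: 0-r->0 2-r->1 3-r->4
1. fire R1 via {0↦2, 1↦1, 2↦0, 3↦5}  →  V:3 E:2  edges: 0-r->0 3-r->4
2. fire R2 via {0↦3, 1↦0, 2↦4}  →  V:3 E:1  edges: 3-r->4
final graph: no rule applies after step 2
NF nodes: {0:A, 3:B, 4:C}

Answer: 3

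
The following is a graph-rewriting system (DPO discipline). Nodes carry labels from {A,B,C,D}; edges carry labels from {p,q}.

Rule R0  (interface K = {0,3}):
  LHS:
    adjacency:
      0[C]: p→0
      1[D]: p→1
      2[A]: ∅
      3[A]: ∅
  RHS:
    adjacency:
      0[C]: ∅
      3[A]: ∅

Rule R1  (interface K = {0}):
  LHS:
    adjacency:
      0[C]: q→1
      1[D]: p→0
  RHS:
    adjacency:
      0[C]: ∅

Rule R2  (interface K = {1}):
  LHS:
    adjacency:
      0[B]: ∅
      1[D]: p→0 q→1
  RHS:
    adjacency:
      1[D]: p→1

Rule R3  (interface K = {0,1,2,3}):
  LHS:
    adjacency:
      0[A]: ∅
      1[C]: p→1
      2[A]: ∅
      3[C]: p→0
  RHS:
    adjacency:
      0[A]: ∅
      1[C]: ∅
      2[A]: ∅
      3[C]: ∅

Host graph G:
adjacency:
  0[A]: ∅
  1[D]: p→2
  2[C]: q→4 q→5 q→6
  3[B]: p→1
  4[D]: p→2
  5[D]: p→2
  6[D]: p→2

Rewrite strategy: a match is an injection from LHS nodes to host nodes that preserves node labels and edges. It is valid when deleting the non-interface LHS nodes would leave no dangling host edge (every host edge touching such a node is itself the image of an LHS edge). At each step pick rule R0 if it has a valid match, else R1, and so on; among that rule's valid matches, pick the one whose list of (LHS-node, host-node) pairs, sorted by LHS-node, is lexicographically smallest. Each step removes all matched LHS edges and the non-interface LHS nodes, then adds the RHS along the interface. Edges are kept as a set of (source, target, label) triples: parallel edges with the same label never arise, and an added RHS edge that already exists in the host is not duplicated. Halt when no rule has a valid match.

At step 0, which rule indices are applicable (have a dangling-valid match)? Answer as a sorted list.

Answer: [R1]

Rewrite trace:
R0: no valid match — LHS pattern not found
R1: 3 valid matches — {0↦2, 1↦4}, {0↦2, 1↦5}, {0↦2, 1↦6}
R2: no valid match — LHS pattern not found
R3: no valid match — LHS pattern not found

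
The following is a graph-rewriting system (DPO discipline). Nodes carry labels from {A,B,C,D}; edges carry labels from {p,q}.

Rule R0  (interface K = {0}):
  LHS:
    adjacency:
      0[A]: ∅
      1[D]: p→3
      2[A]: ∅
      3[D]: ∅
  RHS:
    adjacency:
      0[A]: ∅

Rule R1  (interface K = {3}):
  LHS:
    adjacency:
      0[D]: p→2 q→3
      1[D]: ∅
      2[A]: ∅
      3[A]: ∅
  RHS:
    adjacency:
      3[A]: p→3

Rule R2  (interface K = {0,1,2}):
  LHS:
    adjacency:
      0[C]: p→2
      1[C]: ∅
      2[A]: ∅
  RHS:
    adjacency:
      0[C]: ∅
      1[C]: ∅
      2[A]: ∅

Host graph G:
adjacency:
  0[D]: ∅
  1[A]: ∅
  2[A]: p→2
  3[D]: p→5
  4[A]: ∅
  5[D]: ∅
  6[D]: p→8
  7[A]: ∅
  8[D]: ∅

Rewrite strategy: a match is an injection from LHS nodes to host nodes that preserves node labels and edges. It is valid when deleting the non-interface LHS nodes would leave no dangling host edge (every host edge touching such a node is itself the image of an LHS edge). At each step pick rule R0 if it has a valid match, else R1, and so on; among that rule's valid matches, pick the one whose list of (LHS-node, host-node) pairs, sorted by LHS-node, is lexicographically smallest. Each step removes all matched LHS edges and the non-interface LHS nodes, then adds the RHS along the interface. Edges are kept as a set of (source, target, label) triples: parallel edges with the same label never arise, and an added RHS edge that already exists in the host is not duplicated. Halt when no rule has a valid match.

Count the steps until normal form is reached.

start.  V:9 E:3  edges: 2-p->2 3-p->5 6-p->8
1. fire R0 via {0↦1, 1↦3, 2↦4, 3↦5}  →  V:6 E:2  edges: 2-p->2 6-p->8
2. fire R0 via {0↦1, 1↦6, 2↦7, 3↦8}  →  V:3 E:1  edges: 2-p->2
final graph: no rule applies after step 2

Answer: 2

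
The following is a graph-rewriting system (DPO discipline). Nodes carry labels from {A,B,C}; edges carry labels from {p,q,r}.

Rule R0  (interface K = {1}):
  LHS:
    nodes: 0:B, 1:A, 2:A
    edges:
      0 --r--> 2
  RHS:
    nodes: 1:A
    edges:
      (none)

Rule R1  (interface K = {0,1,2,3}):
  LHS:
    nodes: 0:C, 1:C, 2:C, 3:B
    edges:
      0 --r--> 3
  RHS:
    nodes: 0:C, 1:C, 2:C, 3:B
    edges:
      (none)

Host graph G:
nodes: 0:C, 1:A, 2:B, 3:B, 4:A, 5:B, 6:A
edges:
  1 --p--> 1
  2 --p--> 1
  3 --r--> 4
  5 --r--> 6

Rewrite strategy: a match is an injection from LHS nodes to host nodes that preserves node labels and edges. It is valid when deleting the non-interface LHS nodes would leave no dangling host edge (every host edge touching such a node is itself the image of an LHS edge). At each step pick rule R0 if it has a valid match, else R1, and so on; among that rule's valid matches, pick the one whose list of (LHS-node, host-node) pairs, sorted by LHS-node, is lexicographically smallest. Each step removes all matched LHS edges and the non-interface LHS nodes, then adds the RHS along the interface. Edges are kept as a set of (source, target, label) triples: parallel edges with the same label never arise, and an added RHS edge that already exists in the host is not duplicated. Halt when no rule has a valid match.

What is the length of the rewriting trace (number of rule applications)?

Answer: 2

Rewrite trace:
start.  V:7 E:4  edges: 1-p->1 2-p->1 3-r->4 5-r->6
1. fire R0 via {0↦3, 1↦1, 2↦4}  →  V:5 E:3  edges: 1-p->1 2-p->1 5-r->6
2. fire R0 via {0↦5, 1↦1, 2↦6}  →  V:3 E:2  edges: 1-p->1 2-p->1
halt: no rule applies after step 2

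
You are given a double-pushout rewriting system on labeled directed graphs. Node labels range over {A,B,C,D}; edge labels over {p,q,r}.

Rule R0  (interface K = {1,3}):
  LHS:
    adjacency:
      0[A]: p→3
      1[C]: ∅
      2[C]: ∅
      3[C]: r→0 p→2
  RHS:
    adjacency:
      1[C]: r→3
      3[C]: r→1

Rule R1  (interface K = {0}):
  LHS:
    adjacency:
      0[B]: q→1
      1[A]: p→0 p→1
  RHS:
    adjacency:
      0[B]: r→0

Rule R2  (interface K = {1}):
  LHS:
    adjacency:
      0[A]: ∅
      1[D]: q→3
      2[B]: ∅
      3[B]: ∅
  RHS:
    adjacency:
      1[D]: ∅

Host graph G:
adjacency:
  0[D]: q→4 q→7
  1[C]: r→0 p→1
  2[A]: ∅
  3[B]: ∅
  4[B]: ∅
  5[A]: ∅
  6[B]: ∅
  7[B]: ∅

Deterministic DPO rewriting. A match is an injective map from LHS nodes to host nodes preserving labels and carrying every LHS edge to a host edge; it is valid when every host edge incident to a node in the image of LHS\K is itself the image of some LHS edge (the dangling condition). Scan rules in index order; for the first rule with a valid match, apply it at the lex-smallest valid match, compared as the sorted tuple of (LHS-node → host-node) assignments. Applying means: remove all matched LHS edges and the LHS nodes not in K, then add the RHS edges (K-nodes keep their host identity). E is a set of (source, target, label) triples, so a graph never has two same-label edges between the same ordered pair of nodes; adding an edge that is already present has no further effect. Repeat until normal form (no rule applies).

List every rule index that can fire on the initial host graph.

R0: no valid match — LHS pattern not found
R1: no valid match — LHS pattern not found
R2: 8 valid matches — {0↦2, 1↦0, 2↦3, 3↦4}, {0↦2, 1↦0, 2↦3, 3↦7}, {0↦2, 1↦0, 2↦6, 3↦4} (+5 more)

Answer: [R2]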